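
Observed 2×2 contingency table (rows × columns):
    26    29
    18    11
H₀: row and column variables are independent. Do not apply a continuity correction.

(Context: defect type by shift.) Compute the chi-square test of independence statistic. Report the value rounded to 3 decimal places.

Row totals [55, 29], col totals [44, 40], n=84
χ² = (26−28.81)²/28.81 + (29−26.19)²/26.19 + (18−15.19)²/15.19 + (11−13.81)²/13.81 = 1.6666
df = 1

test statistic = 1.667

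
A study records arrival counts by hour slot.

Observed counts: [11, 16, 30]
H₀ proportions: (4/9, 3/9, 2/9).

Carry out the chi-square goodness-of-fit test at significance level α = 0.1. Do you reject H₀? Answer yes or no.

n = 57; E_i = n·p_i = [25.33, 19.00, 12.67]
χ² = (11−25.33)²/25.33 + (16−19.00)²/19.00 + (30−12.67)²/12.67 = 32.3026
df = 2
p-value (upper-tail) = 0.00000
At α=0.1: p < α → reject H₀

reject H₀: yes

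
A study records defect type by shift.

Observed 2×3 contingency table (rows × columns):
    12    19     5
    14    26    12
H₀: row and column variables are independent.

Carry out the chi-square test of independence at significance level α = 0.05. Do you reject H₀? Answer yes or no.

reject H₀: no

Row totals [36, 52], col totals [26, 45, 17], n=88
χ² = (12−10.64)²/10.64 + (19−18.41)²/18.41 + (5−6.95)²/6.95 + (14−15.36)²/15.36 + (26−26.59)²/26.59 + (12−10.05)²/10.05 = 1.2576
df = 2
p-value (upper-tail) = 0.53324
At α=0.05: p ≥ α → fail to reject H₀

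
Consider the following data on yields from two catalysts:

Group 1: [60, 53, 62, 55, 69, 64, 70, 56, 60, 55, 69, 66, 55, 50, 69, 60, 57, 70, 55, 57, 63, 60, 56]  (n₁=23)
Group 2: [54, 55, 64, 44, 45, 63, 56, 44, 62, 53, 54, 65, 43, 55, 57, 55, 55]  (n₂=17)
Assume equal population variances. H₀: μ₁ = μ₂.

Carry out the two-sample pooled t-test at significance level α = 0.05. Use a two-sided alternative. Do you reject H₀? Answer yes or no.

reject H₀: yes

x̄₁=60.478, s₁=6.037, n₁=23
x̄₂=54.353, s₂=6.999, n₂=17
s_p² = [22·6.037² + 16·6.999²]/38 = 41.7269
SE = √(s_p²·(1/23+1/17)) = 2.0661
t = (60.478−54.353)/2.0661 = 2.9647
df = 38
p-value (two-sided) = 0.00521
At α=0.05: p < α → reject H₀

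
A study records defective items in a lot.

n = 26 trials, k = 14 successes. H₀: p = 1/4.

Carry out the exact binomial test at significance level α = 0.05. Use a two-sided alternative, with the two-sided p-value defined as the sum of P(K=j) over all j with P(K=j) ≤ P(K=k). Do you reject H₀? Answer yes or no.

Exact binomial: n=26, k=14, p₀=1/4=0.2500
P(X=j) = C(n,j)·p₀^j·(1−p₀)^(n−j); p = Σ P(X=j) over j with P(X=j) ≤ P(X=14)
p-value (two-sided) = 0.00209
At α=0.05: p < α → reject H₀

reject H₀: yes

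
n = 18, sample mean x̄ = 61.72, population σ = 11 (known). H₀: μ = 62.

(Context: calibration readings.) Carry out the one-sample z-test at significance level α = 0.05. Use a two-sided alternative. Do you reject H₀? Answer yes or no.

SE = σ/√n = 11/√18 = 2.5927
z = (x̄−μ₀)/SE = (61.72−62)/2.5927 = -0.1080
p-value (two-sided) = 0.91400
At α=0.05: p ≥ α → fail to reject H₀

reject H₀: no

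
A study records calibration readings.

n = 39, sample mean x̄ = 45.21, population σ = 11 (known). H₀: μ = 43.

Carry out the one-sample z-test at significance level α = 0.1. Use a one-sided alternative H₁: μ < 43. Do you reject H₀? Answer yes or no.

SE = σ/√n = 11/√39 = 1.7614
z = (x̄−μ₀)/SE = (45.21−43)/1.7614 = 1.2547
p-value (one-sided, H₁ less) = 0.89520
At α=0.1: p ≥ α → fail to reject H₀

reject H₀: no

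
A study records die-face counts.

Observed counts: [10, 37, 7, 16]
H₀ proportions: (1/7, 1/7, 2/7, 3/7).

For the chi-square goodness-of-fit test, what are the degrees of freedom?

df = k − 1 = 4 − 1 = 3

degrees of freedom = 3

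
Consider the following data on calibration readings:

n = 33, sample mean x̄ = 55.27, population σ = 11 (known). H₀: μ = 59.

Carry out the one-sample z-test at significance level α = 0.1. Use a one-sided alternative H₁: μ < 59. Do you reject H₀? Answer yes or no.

SE = σ/√n = 11/√33 = 1.9149
z = (x̄−μ₀)/SE = (55.27−59)/1.9149 = -1.9479
p-value (one-sided, H₁ less) = 0.02571
At α=0.1: p < α → reject H₀

reject H₀: yes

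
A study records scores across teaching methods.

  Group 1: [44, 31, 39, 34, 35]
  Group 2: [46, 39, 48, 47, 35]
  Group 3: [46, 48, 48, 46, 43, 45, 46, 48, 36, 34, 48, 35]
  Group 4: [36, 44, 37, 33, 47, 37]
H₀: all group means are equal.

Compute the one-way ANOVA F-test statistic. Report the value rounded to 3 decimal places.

Group means [36.60, 43.00, 43.58, 39.00], grand mean 41.250
SSB = Σnᵢ(x̄ᵢ−x̄)² = 219.133; SSW = ΣΣ(x−x̄ᵢ)² = 694.117
MSB = 219.133/3 = 73.0444; MSW = 694.117/24 = 28.9215
F = MSB/MSW = 2.5256
df = (3, 24)

test statistic = 2.526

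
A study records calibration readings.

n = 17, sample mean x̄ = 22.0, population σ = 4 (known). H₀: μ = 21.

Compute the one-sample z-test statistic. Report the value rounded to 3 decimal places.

test statistic = 1.031

SE = σ/√n = 4/√17 = 0.9701
z = (x̄−μ₀)/SE = (22.0−21)/0.9701 = 1.0308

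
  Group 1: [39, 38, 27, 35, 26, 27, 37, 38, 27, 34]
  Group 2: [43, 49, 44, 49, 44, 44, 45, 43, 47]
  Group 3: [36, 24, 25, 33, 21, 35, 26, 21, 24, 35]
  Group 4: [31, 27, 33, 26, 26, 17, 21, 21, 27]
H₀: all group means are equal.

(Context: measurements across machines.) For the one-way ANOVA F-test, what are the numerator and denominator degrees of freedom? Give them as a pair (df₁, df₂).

k = 4 groups, N = 38 total
df = (k−1, N−k) = (4−1, 38−4) = (3, 34)

degrees of freedom = [3, 34]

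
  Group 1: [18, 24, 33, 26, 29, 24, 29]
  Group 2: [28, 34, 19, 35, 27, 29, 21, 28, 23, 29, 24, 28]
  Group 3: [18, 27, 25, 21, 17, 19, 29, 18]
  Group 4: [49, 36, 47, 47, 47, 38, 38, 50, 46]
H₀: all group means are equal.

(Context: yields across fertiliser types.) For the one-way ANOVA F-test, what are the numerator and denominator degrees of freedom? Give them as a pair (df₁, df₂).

k = 4 groups, N = 36 total
df = (k−1, N−k) = (4−1, 36−4) = (3, 32)

degrees of freedom = [3, 32]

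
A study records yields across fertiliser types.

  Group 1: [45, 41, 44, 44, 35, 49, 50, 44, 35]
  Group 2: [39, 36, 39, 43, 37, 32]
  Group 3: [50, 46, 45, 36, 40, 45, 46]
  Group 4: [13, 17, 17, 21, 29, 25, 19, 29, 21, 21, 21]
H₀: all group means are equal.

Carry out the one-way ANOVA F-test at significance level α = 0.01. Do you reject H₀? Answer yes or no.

reject H₀: yes

Group means [43.00, 37.67, 44.00, 21.18], grand mean 34.970
SSB = Σnᵢ(x̄ᵢ−x̄)² = 3286.000; SSW = ΣΣ(x−x̄ᵢ)² = 660.970
MSB = 3286.000/3 = 1095.3333; MSW = 660.970/29 = 22.7921
F = MSB/MSW = 48.0577
df = (3, 29)
p-value (upper-tail) = 0.00000
At α=0.01: p < α → reject H₀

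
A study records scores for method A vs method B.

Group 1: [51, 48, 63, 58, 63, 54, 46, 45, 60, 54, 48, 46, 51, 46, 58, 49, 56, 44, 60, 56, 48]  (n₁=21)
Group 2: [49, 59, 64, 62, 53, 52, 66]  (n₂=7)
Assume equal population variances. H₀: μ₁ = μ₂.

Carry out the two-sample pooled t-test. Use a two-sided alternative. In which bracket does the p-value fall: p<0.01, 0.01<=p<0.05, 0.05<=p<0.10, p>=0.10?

x̄₁=52.571, s₁=6.145, n₁=21
x̄₂=57.857, s₂=6.568, n₂=7
s_p² = [20·6.145² + 6·6.568²]/26 = 39.0000
SE = √(s_p²·(1/21+1/7)) = 2.7255
t = (52.571−57.857)/2.7255 = -1.9393
df = 26
p-value (two-sided) = 0.06339
→ bracket: 0.05<=p<0.10

p-value bracket: 0.05<=p<0.10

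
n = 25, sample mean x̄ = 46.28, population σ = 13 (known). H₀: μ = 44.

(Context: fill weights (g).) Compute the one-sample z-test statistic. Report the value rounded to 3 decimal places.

test statistic = 0.877

SE = σ/√n = 13/√25 = 2.6000
z = (x̄−μ₀)/SE = (46.28−44)/2.6000 = 0.8769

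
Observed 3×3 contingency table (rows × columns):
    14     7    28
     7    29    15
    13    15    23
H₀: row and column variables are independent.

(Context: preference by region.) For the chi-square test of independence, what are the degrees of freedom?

degrees of freedom = 4

df = (r−1)(c−1) = (3−1)·(3−1) = 4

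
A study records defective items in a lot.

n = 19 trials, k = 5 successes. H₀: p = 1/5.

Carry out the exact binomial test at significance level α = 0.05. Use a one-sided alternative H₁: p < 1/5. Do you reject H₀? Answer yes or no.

Exact binomial: n=19, k=5, p₀=1/5=0.2000
P(X≤5) from Σ C(n,i)·p₀^i·(1−p₀)^(n−i)
p-value (one-sided, H₁ less) = 0.83694
At α=0.05: p ≥ α → fail to reject H₀

reject H₀: no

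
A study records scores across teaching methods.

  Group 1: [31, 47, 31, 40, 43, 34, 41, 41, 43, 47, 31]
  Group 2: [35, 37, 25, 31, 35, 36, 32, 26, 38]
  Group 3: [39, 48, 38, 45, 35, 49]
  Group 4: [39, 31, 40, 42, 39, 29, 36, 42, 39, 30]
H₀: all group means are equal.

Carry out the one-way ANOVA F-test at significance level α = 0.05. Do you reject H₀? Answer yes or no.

reject H₀: yes

Group means [39.00, 32.78, 42.33, 36.70], grand mean 37.361
SSB = Σnᵢ(x̄ᵢ−x̄)² = 371.317; SSW = ΣΣ(x−x̄ᵢ)² = 948.989
MSB = 371.317/3 = 123.7722; MSW = 948.989/32 = 29.6559
F = MSB/MSW = 4.1736
df = (3, 32)
p-value (upper-tail) = 0.01331
At α=0.05: p < α → reject H₀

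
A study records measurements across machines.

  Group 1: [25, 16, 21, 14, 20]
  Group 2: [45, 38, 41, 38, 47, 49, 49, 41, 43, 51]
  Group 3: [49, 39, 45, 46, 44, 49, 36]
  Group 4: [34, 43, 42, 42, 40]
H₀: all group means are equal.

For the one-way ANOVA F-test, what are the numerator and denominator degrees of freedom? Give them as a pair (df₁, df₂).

k = 4 groups, N = 27 total
df = (k−1, N−k) = (4−1, 27−4) = (3, 23)

degrees of freedom = [3, 23]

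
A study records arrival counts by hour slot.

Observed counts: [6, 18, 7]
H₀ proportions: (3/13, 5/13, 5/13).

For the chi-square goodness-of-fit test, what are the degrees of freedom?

df = k − 1 = 3 − 1 = 2

degrees of freedom = 2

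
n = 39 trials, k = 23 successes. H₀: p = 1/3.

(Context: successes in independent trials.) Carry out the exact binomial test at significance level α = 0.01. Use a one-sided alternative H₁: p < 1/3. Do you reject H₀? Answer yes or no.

reject H₀: no

Exact binomial: n=39, k=23, p₀=1/3=0.3333
P(X≤23) from Σ C(n,i)·p₀^i·(1−p₀)^(n−i)
p-value (one-sided, H₁ less) = 0.99971
At α=0.01: p ≥ α → fail to reject H₀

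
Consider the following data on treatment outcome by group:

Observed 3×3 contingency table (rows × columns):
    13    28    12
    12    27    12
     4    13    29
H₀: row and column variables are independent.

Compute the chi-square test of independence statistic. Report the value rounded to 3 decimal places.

test statistic = 22.586

Row totals [53, 51, 46], col totals [29, 68, 53], n=150
χ² = (13−10.25)²/10.25 + (28−24.03)²/24.03 + (12−18.73)²/18.73 + (12−9.86)²/9.86 + (27−23.12)²/23.12 + (12−18.02)²/18.02 + (4−8.89)²/8.89 + (13−20.85)²/20.85 + (29−16.25)²/16.25 = 22.5864
df = 4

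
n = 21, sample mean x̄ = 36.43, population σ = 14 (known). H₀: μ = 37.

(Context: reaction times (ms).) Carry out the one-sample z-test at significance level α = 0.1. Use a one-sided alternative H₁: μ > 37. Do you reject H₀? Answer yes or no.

reject H₀: no

SE = σ/√n = 14/√21 = 3.0551
z = (x̄−μ₀)/SE = (36.43−37)/3.0551 = -0.1866
p-value (one-sided, H₁ greater) = 0.57400
At α=0.1: p ≥ α → fail to reject H₀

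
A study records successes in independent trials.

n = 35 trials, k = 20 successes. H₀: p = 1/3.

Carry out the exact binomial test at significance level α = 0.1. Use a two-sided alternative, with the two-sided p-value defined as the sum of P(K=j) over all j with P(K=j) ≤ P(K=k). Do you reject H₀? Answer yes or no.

reject H₀: yes

Exact binomial: n=35, k=20, p₀=1/3=0.3333
P(X=j) = C(n,j)·p₀^j·(1−p₀)^(n−j); p = Σ P(X=j) over j with P(X=j) ≤ P(X=20)
p-value (two-sided) = 0.00390
At α=0.1: p < α → reject H₀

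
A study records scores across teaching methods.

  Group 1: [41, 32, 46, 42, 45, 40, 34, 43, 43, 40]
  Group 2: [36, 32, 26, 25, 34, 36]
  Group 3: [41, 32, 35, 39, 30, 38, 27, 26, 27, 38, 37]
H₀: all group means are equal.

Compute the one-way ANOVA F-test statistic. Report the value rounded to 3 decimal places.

test statistic = 7.902

Group means [40.60, 31.50, 33.64], grand mean 35.741
SSB = Σnᵢ(x̄ᵢ−x̄)² = 392.740; SSW = ΣΣ(x−x̄ᵢ)² = 596.445
MSB = 392.740/2 = 196.3699; MSW = 596.445/24 = 24.8519
F = MSB/MSW = 7.9016
df = (2, 24)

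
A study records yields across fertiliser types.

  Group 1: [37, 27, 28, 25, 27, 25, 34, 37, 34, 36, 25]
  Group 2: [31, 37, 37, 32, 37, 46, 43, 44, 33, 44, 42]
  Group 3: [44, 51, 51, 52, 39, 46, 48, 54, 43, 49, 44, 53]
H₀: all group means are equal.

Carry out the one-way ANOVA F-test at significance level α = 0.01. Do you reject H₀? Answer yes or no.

reject H₀: yes

Group means [30.45, 38.73, 47.83], grand mean 39.265
SSB = Σnᵢ(x̄ᵢ−x̄)² = 1738.042; SSW = ΣΣ(x−x̄ᵢ)² = 782.576
MSB = 1738.042/2 = 869.0209; MSW = 782.576/31 = 25.2444
F = MSB/MSW = 34.4243
df = (2, 31)
p-value (upper-tail) = 0.00000
At α=0.01: p < α → reject H₀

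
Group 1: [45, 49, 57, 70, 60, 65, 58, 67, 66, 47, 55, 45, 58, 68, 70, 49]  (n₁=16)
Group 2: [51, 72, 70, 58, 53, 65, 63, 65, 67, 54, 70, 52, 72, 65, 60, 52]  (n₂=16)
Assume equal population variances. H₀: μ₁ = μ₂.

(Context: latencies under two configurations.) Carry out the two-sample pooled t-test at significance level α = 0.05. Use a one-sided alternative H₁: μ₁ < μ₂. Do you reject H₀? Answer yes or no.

x̄₁=58.062, s₁=9.007, n₁=16
x̄₂=61.812, s₂=7.600, n₂=16
s_p² = [15·9.007² + 15·7.600²]/30 = 69.4458
SE = √(s_p²·(1/16+1/16)) = 2.9463
t = (58.062−61.812)/2.9463 = -1.2728
df = 30
p-value (one-sided, H₁ less) = 0.10644
At α=0.05: p ≥ α → fail to reject H₀

reject H₀: no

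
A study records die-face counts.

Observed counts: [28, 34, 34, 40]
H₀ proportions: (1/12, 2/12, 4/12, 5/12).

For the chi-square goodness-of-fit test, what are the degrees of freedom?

degrees of freedom = 3

df = k − 1 = 4 − 1 = 3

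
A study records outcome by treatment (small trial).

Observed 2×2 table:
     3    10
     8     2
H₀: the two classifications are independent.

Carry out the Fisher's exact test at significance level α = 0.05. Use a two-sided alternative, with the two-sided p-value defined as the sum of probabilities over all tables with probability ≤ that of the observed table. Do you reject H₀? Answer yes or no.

reject H₀: yes

Margins: r₁=13, r₂=10, c₁=11, c₂=12, n=23
p_obs = C(13,3)·C(10,8)/C(23,11); sum pmf over tables with pmf ≤ p_obs
p-value (two-sided) = 0.01228
At α=0.05: p < α → reject H₀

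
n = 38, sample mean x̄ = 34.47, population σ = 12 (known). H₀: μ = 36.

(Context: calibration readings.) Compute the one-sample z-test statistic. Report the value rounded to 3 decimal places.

SE = σ/√n = 12/√38 = 1.9467
z = (x̄−μ₀)/SE = (34.47−36)/1.9467 = -0.7860

test statistic = -0.786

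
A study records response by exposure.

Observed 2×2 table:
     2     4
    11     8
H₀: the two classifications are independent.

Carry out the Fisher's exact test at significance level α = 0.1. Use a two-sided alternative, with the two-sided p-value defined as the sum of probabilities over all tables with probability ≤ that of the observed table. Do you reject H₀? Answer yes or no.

Margins: r₁=6, r₂=19, c₁=13, c₂=12, n=25
p_obs = C(6,2)·C(19,11)/C(25,13); sum pmf over tables with pmf ≤ p_obs
p-value (two-sided) = 0.37826
At α=0.1: p ≥ α → fail to reject H₀

reject H₀: no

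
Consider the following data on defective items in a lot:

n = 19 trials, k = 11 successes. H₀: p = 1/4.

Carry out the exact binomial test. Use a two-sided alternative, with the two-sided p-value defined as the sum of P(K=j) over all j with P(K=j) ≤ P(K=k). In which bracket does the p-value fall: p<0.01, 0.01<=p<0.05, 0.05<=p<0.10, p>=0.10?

p-value bracket: p<0.01

Exact binomial: n=19, k=11, p₀=1/4=0.2500
P(X=j) = C(n,j)·p₀^j·(1−p₀)^(n−j); p = Σ P(X=j) over j with P(X=j) ≤ P(X=11)
p-value (two-sided) = 0.00229
→ bracket: p<0.01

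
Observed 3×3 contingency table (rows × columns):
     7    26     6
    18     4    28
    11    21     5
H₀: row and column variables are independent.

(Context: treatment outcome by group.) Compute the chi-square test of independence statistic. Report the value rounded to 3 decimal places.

Row totals [39, 50, 37], col totals [36, 51, 39], n=126
χ² = (7−11.14)²/11.14 + (26−15.79)²/15.79 + (6−12.07)²/12.07 + (18−14.29)²/14.29 + (4−20.24)²/20.24 + (28−15.48)²/15.48 + (11−10.57)²/10.57 + (21−14.98)²/14.98 + (5−11.45)²/11.45 = 41.4079
df = 4

test statistic = 41.408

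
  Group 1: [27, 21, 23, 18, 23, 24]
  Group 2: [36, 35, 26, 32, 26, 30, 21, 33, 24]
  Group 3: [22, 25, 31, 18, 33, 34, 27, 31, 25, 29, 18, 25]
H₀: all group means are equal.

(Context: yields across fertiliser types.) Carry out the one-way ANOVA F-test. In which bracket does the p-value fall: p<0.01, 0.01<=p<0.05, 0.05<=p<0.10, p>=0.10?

p-value bracket: 0.05<=p<0.10

Group means [22.67, 29.22, 26.50], grand mean 26.556
SSB = Σnᵢ(x̄ᵢ−x̄)² = 154.778; SSW = ΣΣ(x−x̄ᵢ)² = 579.889
MSB = 154.778/2 = 77.3889; MSW = 579.889/24 = 24.1620
F = MSB/MSW = 3.2029
df = (2, 24)
p-value (upper-tail) = 0.05849
→ bracket: 0.05<=p<0.10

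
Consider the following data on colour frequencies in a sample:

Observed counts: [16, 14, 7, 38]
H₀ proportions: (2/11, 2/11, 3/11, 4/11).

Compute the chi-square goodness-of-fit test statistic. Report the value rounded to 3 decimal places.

test statistic = 13.489

n = 75; E_i = n·p_i = [13.64, 13.64, 20.45, 27.27]
χ² = (16−13.64)²/13.64 + (14−13.64)²/13.64 + (7−20.45)²/20.45 + (38−27.27)²/27.27 = 13.4889
df = 3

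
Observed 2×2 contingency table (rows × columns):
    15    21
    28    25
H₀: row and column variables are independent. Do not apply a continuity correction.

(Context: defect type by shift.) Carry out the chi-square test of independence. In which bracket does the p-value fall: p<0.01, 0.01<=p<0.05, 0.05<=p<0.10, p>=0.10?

Row totals [36, 53], col totals [43, 46], n=89
χ² = (15−17.39)²/17.39 + (21−18.61)²/18.61 + (28−25.61)²/25.61 + (25−27.39)²/27.39 = 1.0699
df = 1
p-value (upper-tail) = 0.30097
→ bracket: p>=0.10

p-value bracket: p>=0.10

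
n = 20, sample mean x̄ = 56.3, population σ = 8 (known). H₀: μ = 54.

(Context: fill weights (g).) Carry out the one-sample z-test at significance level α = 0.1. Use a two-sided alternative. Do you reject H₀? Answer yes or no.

SE = σ/√n = 8/√20 = 1.7889
z = (x̄−μ₀)/SE = (56.3−54)/1.7889 = 1.2857
p-value (two-sided) = 0.19853
At α=0.1: p ≥ α → fail to reject H₀

reject H₀: no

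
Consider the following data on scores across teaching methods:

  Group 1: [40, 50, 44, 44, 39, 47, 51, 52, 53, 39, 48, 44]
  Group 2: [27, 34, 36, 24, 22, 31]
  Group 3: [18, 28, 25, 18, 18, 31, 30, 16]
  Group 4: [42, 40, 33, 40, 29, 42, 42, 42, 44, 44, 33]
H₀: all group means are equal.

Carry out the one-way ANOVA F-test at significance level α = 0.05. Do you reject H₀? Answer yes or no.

reject H₀: yes

Group means [45.92, 29.00, 23.00, 39.18], grand mean 36.216
SSB = Σnᵢ(x̄ᵢ−x̄)² = 2935.717; SSW = ΣΣ(x−x̄ᵢ)² = 958.553
MSB = 2935.717/3 = 978.5724; MSW = 958.553/33 = 29.0471
F = MSB/MSW = 33.6892
df = (3, 33)
p-value (upper-tail) = 0.00000
At α=0.05: p < α → reject H₀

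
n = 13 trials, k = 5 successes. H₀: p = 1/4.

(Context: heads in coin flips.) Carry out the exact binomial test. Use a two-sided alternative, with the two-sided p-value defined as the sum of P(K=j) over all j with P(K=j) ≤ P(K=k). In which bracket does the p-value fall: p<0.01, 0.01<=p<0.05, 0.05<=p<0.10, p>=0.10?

p-value bracket: p>=0.10

Exact binomial: n=13, k=5, p₀=1/4=0.2500
P(X=j) = C(n,j)·p₀^j·(1−p₀)^(n−j); p = Σ P(X=j) over j with P(X=j) ≤ P(X=5)
p-value (two-sided) = 0.33274
→ bracket: p>=0.10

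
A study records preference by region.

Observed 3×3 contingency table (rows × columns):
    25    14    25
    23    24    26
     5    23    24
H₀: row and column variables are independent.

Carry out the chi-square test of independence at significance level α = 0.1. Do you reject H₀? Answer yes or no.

Row totals [64, 73, 52], col totals [53, 61, 75], n=189
χ² = (25−17.95)²/17.95 + (14−20.66)²/20.66 + (25−25.40)²/25.40 + (23−20.47)²/20.47 + (24−23.56)²/23.56 + (26−28.97)²/28.97 + (5−14.58)²/14.58 + (23−16.78)²/16.78 + (24−20.63)²/20.63 = 14.6956
df = 4
p-value (upper-tail) = 0.00538
At α=0.1: p < α → reject H₀

reject H₀: yes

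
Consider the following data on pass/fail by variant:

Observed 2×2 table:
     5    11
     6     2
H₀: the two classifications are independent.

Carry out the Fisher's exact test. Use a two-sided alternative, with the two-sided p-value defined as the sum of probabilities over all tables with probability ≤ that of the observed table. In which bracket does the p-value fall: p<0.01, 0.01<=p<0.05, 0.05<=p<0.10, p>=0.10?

Margins: r₁=16, r₂=8, c₁=11, c₂=13, n=24
p_obs = C(16,5)·C(8,6)/C(24,11); sum pmf over tables with pmf ≤ p_obs
p-value (two-sided) = 0.08247
→ bracket: 0.05<=p<0.10

p-value bracket: 0.05<=p<0.10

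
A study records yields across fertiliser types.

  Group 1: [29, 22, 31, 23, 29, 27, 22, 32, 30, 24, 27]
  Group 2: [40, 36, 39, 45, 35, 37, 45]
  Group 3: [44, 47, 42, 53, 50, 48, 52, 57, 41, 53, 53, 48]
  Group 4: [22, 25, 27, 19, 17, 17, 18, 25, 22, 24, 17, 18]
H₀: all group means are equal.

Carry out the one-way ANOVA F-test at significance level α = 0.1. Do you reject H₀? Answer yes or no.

Group means [26.91, 39.57, 49.00, 20.92], grand mean 33.619
SSB = Σnᵢ(x̄ᵢ−x̄)² = 5518.365; SSW = ΣΣ(x−x̄ᵢ)² = 647.540
MSB = 5518.365/3 = 1839.4549; MSW = 647.540/38 = 17.0405
F = MSB/MSW = 107.9459
df = (3, 38)
p-value (upper-tail) = 0.00000
At α=0.1: p < α → reject H₀

reject H₀: yes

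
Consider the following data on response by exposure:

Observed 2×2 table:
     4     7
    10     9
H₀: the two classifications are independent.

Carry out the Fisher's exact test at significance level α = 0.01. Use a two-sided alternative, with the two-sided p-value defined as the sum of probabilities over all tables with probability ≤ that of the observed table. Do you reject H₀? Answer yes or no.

Margins: r₁=11, r₂=19, c₁=14, c₂=16, n=30
p_obs = C(11,4)·C(19,10)/C(30,14); sum pmf over tables with pmf ≤ p_obs
p-value (two-sided) = 0.46640
At α=0.01: p ≥ α → fail to reject H₀

reject H₀: no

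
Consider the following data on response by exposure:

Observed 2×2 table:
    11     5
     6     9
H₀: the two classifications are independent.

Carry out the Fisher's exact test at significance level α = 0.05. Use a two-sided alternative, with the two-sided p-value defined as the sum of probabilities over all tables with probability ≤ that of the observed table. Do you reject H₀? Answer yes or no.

Margins: r₁=16, r₂=15, c₁=17, c₂=14, n=31
p_obs = C(16,11)·C(15,6)/C(31,17); sum pmf over tables with pmf ≤ p_obs
p-value (two-sided) = 0.15561
At α=0.05: p ≥ α → fail to reject H₀

reject H₀: no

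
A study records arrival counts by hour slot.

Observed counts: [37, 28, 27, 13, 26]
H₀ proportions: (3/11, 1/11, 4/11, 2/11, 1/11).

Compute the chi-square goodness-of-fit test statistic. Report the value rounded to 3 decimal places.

test statistic = 52.312

n = 131; E_i = n·p_i = [35.73, 11.91, 47.64, 23.82, 11.91]
χ² = (37−35.73)²/35.73 + (28−11.91)²/11.91 + (27−47.64)²/47.64 + (13−23.82)²/23.82 + (26−11.91)²/11.91 = 52.3123
df = 4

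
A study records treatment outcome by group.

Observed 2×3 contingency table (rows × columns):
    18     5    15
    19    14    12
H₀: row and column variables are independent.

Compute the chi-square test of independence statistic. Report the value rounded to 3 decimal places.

test statistic = 4.062

Row totals [38, 45], col totals [37, 19, 27], n=83
χ² = (18−16.94)²/16.94 + (5−8.70)²/8.70 + (15−12.36)²/12.36 + (19−20.06)²/20.06 + (14−10.30)²/10.30 + (12−14.64)²/14.64 = 4.0620
df = 2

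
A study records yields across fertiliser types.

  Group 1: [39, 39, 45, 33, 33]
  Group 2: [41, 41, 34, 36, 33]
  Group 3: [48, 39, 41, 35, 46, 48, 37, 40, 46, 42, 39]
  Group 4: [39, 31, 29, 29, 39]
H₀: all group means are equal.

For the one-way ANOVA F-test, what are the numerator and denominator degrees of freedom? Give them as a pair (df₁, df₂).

k = 4 groups, N = 26 total
df = (k−1, N−k) = (4−1, 26−4) = (3, 22)

degrees of freedom = [3, 22]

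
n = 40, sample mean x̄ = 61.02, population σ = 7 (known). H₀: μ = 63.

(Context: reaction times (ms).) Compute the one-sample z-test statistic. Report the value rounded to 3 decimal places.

SE = σ/√n = 7/√40 = 1.1068
z = (x̄−μ₀)/SE = (61.02−63)/1.1068 = -1.7889

test statistic = -1.789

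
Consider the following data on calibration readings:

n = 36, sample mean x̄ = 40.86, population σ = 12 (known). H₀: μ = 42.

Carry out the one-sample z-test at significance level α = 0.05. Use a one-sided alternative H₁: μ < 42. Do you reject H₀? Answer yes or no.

SE = σ/√n = 12/√36 = 2.0000
z = (x̄−μ₀)/SE = (40.86−42)/2.0000 = -0.5700
p-value (one-sided, H₁ less) = 0.28434
At α=0.05: p ≥ α → fail to reject H₀

reject H₀: no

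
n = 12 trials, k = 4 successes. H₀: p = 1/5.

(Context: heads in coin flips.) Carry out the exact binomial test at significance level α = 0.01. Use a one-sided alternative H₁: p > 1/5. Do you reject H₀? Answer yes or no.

reject H₀: no

Exact binomial: n=12, k=4, p₀=1/5=0.2000
P(X≥4) from Σ C(n,i)·p₀^i·(1−p₀)^(n−i)
p-value (one-sided, H₁ greater) = 0.20543
At α=0.01: p ≥ α → fail to reject H₀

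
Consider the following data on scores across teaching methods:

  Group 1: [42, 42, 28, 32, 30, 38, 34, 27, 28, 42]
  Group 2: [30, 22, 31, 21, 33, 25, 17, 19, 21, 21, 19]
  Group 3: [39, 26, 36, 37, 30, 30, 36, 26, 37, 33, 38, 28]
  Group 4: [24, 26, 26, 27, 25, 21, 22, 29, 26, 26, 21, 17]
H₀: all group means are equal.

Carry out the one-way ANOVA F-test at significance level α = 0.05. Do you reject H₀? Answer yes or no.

reject H₀: yes

Group means [34.30, 23.55, 33.00, 24.17], grand mean 28.622
SSB = Σnᵢ(x̄ᵢ−x̄)² = 1074.084; SSW = ΣΣ(x−x̄ᵢ)² = 1016.494
MSB = 1074.084/3 = 358.0279; MSW = 1016.494/41 = 24.7925
F = MSB/MSW = 14.4410
df = (3, 41)
p-value (upper-tail) = 0.00000
At α=0.05: p < α → reject H₀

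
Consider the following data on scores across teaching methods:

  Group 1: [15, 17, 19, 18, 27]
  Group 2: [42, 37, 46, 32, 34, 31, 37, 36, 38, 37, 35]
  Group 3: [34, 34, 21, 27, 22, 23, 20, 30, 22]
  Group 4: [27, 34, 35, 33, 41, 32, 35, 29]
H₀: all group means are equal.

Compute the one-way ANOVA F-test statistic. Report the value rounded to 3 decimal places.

test statistic = 20.097

Group means [19.20, 36.82, 25.89, 33.25], grand mean 30.303
SSB = Σnᵢ(x̄ᵢ−x̄)² = 1328.144; SSW = ΣΣ(x−x̄ᵢ)² = 638.825
MSB = 1328.144/3 = 442.7148; MSW = 638.825/29 = 22.0285
F = MSB/MSW = 20.0974
df = (3, 29)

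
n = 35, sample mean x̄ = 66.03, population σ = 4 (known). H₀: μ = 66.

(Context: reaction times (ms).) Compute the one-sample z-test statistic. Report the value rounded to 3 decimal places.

test statistic = 0.044

SE = σ/√n = 4/√35 = 0.6761
z = (x̄−μ₀)/SE = (66.03−66)/0.6761 = 0.0444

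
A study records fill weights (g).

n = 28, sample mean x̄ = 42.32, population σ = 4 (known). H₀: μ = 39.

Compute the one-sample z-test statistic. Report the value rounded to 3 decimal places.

SE = σ/√n = 4/√28 = 0.7559
z = (x̄−μ₀)/SE = (42.32−39)/0.7559 = 4.3919

test statistic = 4.392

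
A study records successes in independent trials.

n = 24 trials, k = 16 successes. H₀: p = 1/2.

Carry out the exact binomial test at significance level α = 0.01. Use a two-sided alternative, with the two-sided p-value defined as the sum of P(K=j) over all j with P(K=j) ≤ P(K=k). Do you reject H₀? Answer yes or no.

Exact binomial: n=24, k=16, p₀=1/2=0.5000
P(X=j) = C(n,j)·p₀^j·(1−p₀)^(n−j); p = Σ P(X=j) over j with P(X=j) ≤ P(X=16)
p-value (two-sided) = 0.15159
At α=0.01: p ≥ α → fail to reject H₀

reject H₀: no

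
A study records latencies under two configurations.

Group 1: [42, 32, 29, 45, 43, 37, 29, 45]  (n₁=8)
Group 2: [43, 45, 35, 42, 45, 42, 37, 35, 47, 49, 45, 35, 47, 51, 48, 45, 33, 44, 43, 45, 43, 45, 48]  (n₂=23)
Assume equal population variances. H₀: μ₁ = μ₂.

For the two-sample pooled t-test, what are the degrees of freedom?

df = n₁ + n₂ − 2 = 8 + 23 − 2 = 29

degrees of freedom = 29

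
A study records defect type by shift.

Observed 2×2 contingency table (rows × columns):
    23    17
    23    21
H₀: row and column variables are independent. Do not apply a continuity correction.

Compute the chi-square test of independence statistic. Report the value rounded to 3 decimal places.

test statistic = 0.231

Row totals [40, 44], col totals [46, 38], n=84
χ² = (23−21.90)²/21.90 + (17−18.10)²/18.10 + (23−24.10)²/24.10 + (21−19.90)²/19.90 = 0.2311
df = 1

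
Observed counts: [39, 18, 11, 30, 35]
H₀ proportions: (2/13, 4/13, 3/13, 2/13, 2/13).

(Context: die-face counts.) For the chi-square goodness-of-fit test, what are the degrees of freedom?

df = k − 1 = 5 − 1 = 4

degrees of freedom = 4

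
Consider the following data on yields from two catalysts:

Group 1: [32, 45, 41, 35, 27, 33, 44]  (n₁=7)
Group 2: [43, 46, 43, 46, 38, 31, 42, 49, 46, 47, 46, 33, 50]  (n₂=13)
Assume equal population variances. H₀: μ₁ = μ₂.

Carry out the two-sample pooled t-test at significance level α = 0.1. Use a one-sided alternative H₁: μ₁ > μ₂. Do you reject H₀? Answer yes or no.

x̄₁=36.714, s₁=6.751, n₁=7
x̄₂=43.077, s₂=5.823, n₂=13
s_p² = [6·6.751² + 12·5.823²]/18 = 37.7973
SE = √(s_p²·(1/7+1/13)) = 2.8822
t = (36.714−43.077)/2.8822 = -2.2076
df = 18
p-value (one-sided, H₁ greater) = 0.97975
At α=0.1: p ≥ α → fail to reject H₀

reject H₀: no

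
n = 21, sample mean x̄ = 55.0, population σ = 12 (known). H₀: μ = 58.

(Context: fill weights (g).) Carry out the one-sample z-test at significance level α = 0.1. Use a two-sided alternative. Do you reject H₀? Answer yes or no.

reject H₀: no

SE = σ/√n = 12/√21 = 2.6186
z = (x̄−μ₀)/SE = (55.0−58)/2.6186 = -1.1456
p-value (two-sided) = 0.25194
At α=0.1: p ≥ α → fail to reject H₀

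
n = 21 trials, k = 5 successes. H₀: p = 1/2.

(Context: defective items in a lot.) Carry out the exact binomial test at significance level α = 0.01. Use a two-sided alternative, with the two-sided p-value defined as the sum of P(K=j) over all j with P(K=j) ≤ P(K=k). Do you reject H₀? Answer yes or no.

Exact binomial: n=21, k=5, p₀=1/2=0.5000
P(X=j) = C(n,j)·p₀^j·(1−p₀)^(n−j); p = Σ P(X=j) over j with P(X=j) ≤ P(X=5)
p-value (two-sided) = 0.02660
At α=0.01: p ≥ α → fail to reject H₀

reject H₀: no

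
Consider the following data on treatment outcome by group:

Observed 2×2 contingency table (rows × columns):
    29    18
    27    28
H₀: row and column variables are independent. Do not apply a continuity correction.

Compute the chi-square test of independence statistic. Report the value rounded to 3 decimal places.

Row totals [47, 55], col totals [56, 46], n=102
χ² = (29−25.80)²/25.80 + (18−21.20)²/21.20 + (27−30.20)²/30.20 + (28−24.80)²/24.80 = 1.6279
df = 1

test statistic = 1.628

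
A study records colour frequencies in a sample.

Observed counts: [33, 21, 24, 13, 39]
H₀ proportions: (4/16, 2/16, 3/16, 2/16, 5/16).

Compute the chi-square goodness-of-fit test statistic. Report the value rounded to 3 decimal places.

test statistic = 2.117

n = 130; E_i = n·p_i = [32.50, 16.25, 24.38, 16.25, 40.62]
χ² = (33−32.50)²/32.50 + (21−16.25)²/16.25 + (24−24.38)²/24.38 + (13−16.25)²/16.25 + (39−40.62)²/40.62 = 2.1169
df = 4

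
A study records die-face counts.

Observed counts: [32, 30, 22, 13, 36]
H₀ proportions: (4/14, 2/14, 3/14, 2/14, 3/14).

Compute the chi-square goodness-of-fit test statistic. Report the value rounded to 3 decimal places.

n = 133; E_i = n·p_i = [38.00, 19.00, 28.50, 19.00, 28.50]
χ² = (32−38.00)²/38.00 + (30−19.00)²/19.00 + (22−28.50)²/28.50 + (13−19.00)²/19.00 + (36−28.50)²/28.50 = 12.6667
df = 4

test statistic = 12.667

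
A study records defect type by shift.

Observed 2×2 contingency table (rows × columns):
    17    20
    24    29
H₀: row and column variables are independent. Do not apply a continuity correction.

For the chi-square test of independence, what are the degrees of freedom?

degrees of freedom = 1

df = (r−1)(c−1) = (2−1)·(2−1) = 1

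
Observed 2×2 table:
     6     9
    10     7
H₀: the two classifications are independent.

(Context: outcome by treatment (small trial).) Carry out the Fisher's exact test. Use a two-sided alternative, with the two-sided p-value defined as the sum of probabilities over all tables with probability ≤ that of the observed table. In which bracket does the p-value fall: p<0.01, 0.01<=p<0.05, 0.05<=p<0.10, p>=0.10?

p-value bracket: p>=0.10

Margins: r₁=15, r₂=17, c₁=16, c₂=16, n=32
p_obs = C(15,6)·C(17,10)/C(32,16); sum pmf over tables with pmf ≤ p_obs
p-value (two-sided) = 0.47949
→ bracket: p>=0.10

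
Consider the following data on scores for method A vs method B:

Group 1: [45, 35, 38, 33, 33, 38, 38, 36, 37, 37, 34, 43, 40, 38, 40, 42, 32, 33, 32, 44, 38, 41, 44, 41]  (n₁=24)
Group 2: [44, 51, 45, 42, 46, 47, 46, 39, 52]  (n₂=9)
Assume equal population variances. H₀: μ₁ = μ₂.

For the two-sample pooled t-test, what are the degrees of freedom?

df = n₁ + n₂ − 2 = 24 + 9 − 2 = 31

degrees of freedom = 31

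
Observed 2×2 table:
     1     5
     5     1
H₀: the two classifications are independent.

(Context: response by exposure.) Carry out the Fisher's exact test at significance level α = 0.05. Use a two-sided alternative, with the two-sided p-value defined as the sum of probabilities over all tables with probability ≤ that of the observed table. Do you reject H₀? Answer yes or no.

Margins: r₁=6, r₂=6, c₁=6, c₂=6, n=12
p_obs = C(6,1)·C(6,5)/C(12,6); sum pmf over tables with pmf ≤ p_obs
p-value (two-sided) = 0.08009
At α=0.05: p ≥ α → fail to reject H₀

reject H₀: no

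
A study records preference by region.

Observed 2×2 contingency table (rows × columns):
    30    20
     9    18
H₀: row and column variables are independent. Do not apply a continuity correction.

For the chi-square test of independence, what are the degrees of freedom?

degrees of freedom = 1

df = (r−1)(c−1) = (2−1)·(2−1) = 1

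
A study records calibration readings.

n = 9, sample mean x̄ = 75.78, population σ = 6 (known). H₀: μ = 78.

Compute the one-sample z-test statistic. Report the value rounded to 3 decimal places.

SE = σ/√n = 6/√9 = 2.0000
z = (x̄−μ₀)/SE = (75.78−78)/2.0000 = -1.1100

test statistic = -1.110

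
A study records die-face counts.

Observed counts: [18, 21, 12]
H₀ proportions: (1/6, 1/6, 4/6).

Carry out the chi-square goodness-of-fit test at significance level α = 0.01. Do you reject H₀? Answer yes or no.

reject H₀: yes

n = 51; E_i = n·p_i = [8.50, 8.50, 34.00]
χ² = (18−8.50)²/8.50 + (21−8.50)²/8.50 + (12−34.00)²/34.00 = 43.2353
df = 2
p-value (upper-tail) = 0.00000
At α=0.01: p < α → reject H₀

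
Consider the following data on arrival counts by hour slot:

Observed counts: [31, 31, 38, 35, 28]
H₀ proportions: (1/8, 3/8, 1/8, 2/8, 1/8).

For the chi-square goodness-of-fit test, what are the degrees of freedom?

df = k − 1 = 5 − 1 = 4

degrees of freedom = 4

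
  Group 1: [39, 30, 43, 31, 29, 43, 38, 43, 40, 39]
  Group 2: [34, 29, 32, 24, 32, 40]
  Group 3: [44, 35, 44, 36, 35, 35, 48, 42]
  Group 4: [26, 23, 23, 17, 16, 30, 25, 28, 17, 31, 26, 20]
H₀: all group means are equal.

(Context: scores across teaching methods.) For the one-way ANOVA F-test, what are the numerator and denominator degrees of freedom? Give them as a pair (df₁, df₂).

degrees of freedom = [3, 32]

k = 4 groups, N = 36 total
df = (k−1, N−k) = (4−1, 36−4) = (3, 32)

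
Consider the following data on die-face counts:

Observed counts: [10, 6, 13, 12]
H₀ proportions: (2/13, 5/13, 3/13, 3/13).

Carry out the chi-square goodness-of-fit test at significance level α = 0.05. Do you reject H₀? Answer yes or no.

reject H₀: yes

n = 41; E_i = n·p_i = [6.31, 15.77, 9.46, 9.46]
χ² = (10−6.31)²/6.31 + (6−15.77)²/15.77 + (13−9.46)²/9.46 + (12−9.46)²/9.46 = 10.2179
df = 3
p-value (upper-tail) = 0.01680
At α=0.05: p < α → reject H₀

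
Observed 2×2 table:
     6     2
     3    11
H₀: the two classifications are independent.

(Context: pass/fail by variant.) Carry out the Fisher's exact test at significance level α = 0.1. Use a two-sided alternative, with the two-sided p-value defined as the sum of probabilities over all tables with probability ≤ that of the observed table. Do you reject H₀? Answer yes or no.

reject H₀: yes

Margins: r₁=8, r₂=14, c₁=9, c₂=13, n=22
p_obs = C(8,6)·C(14,3)/C(22,9); sum pmf over tables with pmf ≤ p_obs
p-value (two-sided) = 0.02601
At α=0.1: p < α → reject H₀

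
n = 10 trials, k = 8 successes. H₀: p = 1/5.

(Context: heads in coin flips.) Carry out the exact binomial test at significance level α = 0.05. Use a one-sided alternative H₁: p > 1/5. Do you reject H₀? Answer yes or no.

Exact binomial: n=10, k=8, p₀=1/5=0.2000
P(X≥8) from Σ C(n,i)·p₀^i·(1−p₀)^(n−i)
p-value (one-sided, H₁ greater) = 0.00008
At α=0.05: p < α → reject H₀

reject H₀: yes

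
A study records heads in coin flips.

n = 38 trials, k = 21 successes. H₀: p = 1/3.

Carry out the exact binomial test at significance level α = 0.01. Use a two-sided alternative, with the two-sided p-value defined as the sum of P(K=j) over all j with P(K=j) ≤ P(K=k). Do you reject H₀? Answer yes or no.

reject H₀: yes

Exact binomial: n=38, k=21, p₀=1/3=0.3333
P(X=j) = C(n,j)·p₀^j·(1−p₀)^(n−j); p = Σ P(X=j) over j with P(X=j) ≤ P(X=21)
p-value (two-sided) = 0.00560
At α=0.01: p < α → reject H₀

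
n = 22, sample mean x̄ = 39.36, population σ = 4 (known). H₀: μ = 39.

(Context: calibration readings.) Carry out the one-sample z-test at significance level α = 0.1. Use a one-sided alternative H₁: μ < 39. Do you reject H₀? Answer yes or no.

reject H₀: no

SE = σ/√n = 4/√22 = 0.8528
z = (x̄−μ₀)/SE = (39.36−39)/0.8528 = 0.4221
p-value (one-sided, H₁ less) = 0.66354
At α=0.1: p ≥ α → fail to reject H₀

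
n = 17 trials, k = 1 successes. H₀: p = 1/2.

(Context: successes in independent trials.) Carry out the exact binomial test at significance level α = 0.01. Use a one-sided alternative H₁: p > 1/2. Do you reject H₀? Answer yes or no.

Exact binomial: n=17, k=1, p₀=1/2=0.5000
P(X≥1) from Σ C(n,i)·p₀^i·(1−p₀)^(n−i)
p-value (one-sided, H₁ greater) = 0.99999
At α=0.01: p ≥ α → fail to reject H₀

reject H₀: no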